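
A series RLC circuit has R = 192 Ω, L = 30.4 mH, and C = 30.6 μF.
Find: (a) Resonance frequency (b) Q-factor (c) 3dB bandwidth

Step 1 — Resonance condition Im(Z)=0 gives ω₀ = 1/√(LC).
Step 2 — ω₀ = 1/√(0.0304·3.06e-05) = 1037 rad/s.
Step 3 — f₀ = ω₀/(2π) = 165 Hz.
Step 4 — Series Q: Q = ω₀L/R = 1037·0.0304/192 = 0.1642.
Step 5 — 3dB bandwidth: Δω = ω₀/Q = 6316 rad/s; BW = Δω/(2π) = 1005 Hz.

(a) f₀ = 165 Hz  (b) Q = 0.1642  (c) BW = 1005 Hz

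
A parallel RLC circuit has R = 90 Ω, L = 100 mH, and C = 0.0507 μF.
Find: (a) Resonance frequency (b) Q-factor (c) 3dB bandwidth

Step 1 — Resonance: ω₀ = 1/√(LC) = 1/√(0.1·5.07e-08) = 1.404e+04 rad/s.
Step 2 — f₀ = ω₀/(2π) = 2235 Hz.
Step 3 — Parallel Q: Q = R/(ω₀L) = 90/(1.404e+04·0.1) = 0.06408.
Step 4 — Bandwidth: Δω = ω₀/Q = 2.192e+05 rad/s; BW = Δω/(2π) = 3.488e+04 Hz.

(a) f₀ = 2235 Hz  (b) Q = 0.06408  (c) BW = 3.488e+04 Hz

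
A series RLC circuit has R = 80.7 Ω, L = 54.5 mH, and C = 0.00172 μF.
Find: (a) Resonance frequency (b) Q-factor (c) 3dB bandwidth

Step 1 — Resonance: ω₀ = 1/√(LC) = 1/√(0.0545·1.72e-09) = 1.033e+05 rad/s.
Step 2 — f₀ = ω₀/(2π) = 1.644e+04 Hz.
Step 3 — Series Q: Q = ω₀L/R = 1.033e+05·0.0545/80.7 = 69.75.
Step 4 — Bandwidth: Δω = ω₀/Q = 1481 rad/s; BW = Δω/(2π) = 235.7 Hz.

(a) f₀ = 1.644e+04 Hz  (b) Q = 69.75  (c) BW = 235.7 Hz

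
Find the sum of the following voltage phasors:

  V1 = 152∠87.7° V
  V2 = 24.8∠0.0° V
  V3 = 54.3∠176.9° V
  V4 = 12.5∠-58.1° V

Step 1 — Convert each phasor to rectangular form:
  V1 = 152·(cos(87.7°) + j·sin(87.7°)) = 6.1 + j151.9 V
  V2 = 24.8·(cos(0.0°) + j·sin(0.0°)) = 24.8 V
  V3 = 54.3·(cos(176.9°) + j·sin(176.9°)) = -54.22 + j2.936 V
  V4 = 12.5·(cos(-58.1°) + j·sin(-58.1°)) = 6.605 - j10.61 V
Step 2 — Sum components: V_total = -16.72 + j144.2 V.
Step 3 — Convert to polar: |V_total| = 145.2 V, ∠V_total = 96.6°.

V_total = 145.2∠96.6° V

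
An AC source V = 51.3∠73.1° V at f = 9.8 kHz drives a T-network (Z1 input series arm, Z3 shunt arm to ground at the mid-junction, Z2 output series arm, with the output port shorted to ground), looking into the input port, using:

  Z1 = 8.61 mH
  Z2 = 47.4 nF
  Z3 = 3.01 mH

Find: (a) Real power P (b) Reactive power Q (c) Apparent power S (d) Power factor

Step 1 — Angular frequency: ω = 2π·f = 2π·9800 = 6.158e+04 rad/s.
Step 2 — Component impedances:
  Z1: Z = jωL = j·6.158e+04·0.00861 = 0 + j530.2 Ω
  Z2: Z = 1/(jωC) = -j/(ω·C) = 0 - j342.6 Ω
  Z3: Z = jωL = j·6.158e+04·0.00301 = 0 + j185.3 Ω
Step 3 — With the output port shorted to ground, the output series arm Z2 runs from the junction to ground; the shunt arm Z3 also runs from the junction to ground. They appear in parallel: Z3 || Z2 = 0 + j403.7 Ω.
Step 4 — Series with input arm Z1: Z_in = Z1 + (Z3 || Z2) = 0 + j933.9 Ω = 933.9∠90.0° Ω.
Step 5 — Source phasor: V = 51.3∠73.1° V = 14.91 + j49.08 V.
Step 6 — Current: I = V / Z = 0.05256 - j0.01597 A = 0.05493∠-16.9° A.
Step 7 — Complex power: S = V·I* = 0 + j2.818 VA.
Step 8 — Real power: P = Re(S) = 0 W.
Step 9 — Reactive power: Q = Im(S) = 2.818 VAR.
Step 10 — Apparent power: |S| = 2.818 VA.
Step 11 — Power factor: PF = P/|S| = 0 (lagging).

(a) P = 0 W  (b) Q = 2.818 VAR  (c) S = 2.818 VA  (d) PF = 0 (lagging)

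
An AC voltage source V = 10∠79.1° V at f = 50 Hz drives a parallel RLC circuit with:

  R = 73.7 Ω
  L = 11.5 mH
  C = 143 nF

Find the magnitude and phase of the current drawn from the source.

Step 1 — Angular frequency: ω = 2π·f = 2π·50 = 314.2 rad/s.
Step 2 — Component impedances:
  R: Z = R = 73.7 Ω
  L: Z = jωL = j·314.2·0.0115 = 0 + j3.613 Ω
  C: Z = 1/(jωC) = -j/(ω·C) = 0 - j2.226e+04 Ω
Step 3 — Parallel combination: 1/Z_total = 1/R + 1/L + 1/C; Z_total = 0.1767 + j3.605 Ω = 3.609∠87.2° Ω.
Step 4 — Source phasor: V = 10∠79.1° V = 1.891 + j9.82 V.
Step 5 — Ohm's law: I = V / Z_total = (1.891 + j9.82) / (0.1767 + j3.605) = 2.743 - j0.3901 A.
Step 6 — Convert to polar: |I| = 2.771 A, ∠I = -8.1°.

I = 2.771∠-8.1° A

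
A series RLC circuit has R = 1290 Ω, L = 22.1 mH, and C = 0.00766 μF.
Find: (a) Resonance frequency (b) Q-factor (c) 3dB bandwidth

Step 1 — Resonance: ω₀ = 1/√(LC) = 1/√(0.0221·7.66e-09) = 7.686e+04 rad/s.
Step 2 — f₀ = ω₀/(2π) = 1.223e+04 Hz.
Step 3 — Series Q: Q = ω₀L/R = 7.686e+04·0.0221/1290 = 1.317.
Step 4 — Bandwidth: Δω = ω₀/Q = 5.837e+04 rad/s; BW = Δω/(2π) = 9290 Hz.

(a) f₀ = 1.223e+04 Hz  (b) Q = 1.317  (c) BW = 9290 Hz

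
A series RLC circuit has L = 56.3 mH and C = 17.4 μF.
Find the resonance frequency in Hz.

Step 1 — Resonance condition Im(Z)=0 gives ω₀ = 1/√(LC).
Step 2 — ω₀ = 1/√(0.0563·1.74e-05) = 1010 rad/s.
Step 3 — f₀ = ω₀/(2π) = 160.8 Hz.

f₀ = 160.8 Hz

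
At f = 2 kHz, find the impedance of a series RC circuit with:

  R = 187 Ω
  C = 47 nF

Step 1 — Angular frequency: ω = 2π·f = 2π·2000 = 1.257e+04 rad/s.
Step 2 — Component impedances:
  R: Z = R = 187 Ω
  C: Z = 1/(jωC) = -j/(ω·C) = 0 - j1693 Ω
Step 3 — Series combination: Z_total = R + C = 187 - j1693 Ω = 1703∠-83.7° Ω.

Z = 187 - j1693 Ω = 1703∠-83.7° Ω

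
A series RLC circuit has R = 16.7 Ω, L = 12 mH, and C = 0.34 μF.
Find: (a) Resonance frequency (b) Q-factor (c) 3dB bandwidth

Step 1 — Resonance: ω₀ = 1/√(LC) = 1/√(0.012·3.4e-07) = 1.566e+04 rad/s.
Step 2 — f₀ = ω₀/(2π) = 2492 Hz.
Step 3 — Series Q: Q = ω₀L/R = 1.566e+04·0.012/16.7 = 11.25.
Step 4 — Bandwidth: Δω = ω₀/Q = 1392 rad/s; BW = Δω/(2π) = 221.5 Hz.

(a) f₀ = 2492 Hz  (b) Q = 11.25  (c) BW = 221.5 Hz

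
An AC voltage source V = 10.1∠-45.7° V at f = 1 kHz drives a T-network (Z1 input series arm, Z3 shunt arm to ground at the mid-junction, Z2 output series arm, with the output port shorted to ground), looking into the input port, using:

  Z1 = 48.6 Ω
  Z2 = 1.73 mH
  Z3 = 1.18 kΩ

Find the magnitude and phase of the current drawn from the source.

Step 1 — Angular frequency: ω = 2π·f = 2π·1000 = 6283 rad/s.
Step 2 — Component impedances:
  Z1: Z = R = 48.6 Ω
  Z2: Z = jωL = j·6283·0.00173 = 0 + j10.87 Ω
  Z3: Z = R = 1180 Ω
Step 3 — With the output port shorted to ground, the output series arm Z2 runs from the junction to ground; the shunt arm Z3 also runs from the junction to ground. They appear in parallel: Z3 || Z2 = 0.1001 + j10.87 Ω.
Step 4 — Series with input arm Z1: Z_in = Z1 + (Z3 || Z2) = 48.7 + j10.87 Ω = 49.9∠12.6° Ω.
Step 5 — Source phasor: V = 10.1∠-45.7° V = 7.054 - j7.228 V.
Step 6 — Ohm's law: I = V / Z_total = (7.054 - j7.228) / (48.7 + j10.87) = 0.1064 - j0.1722 A.
Step 7 — Convert to polar: |I| = 0.2024 A, ∠I = -58.3°.

I = 0.2024∠-58.3° A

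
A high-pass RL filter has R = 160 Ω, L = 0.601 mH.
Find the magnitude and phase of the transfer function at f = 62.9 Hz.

Step 1 — Angular frequency: ω = 2π·62.9 = 395.2 rad/s.
Step 2 — Transfer function: H(jω) = jωL/(R + jωL).
Step 3 — Numerator jωL = j·0.2375; denominator R + jωL = 160 + j0.2375.
Step 4 — H = 2.204e-06 + j0.001485.
Step 5 — Magnitude: |H| = 0.001485 (-56.6 dB); phase: φ = 89.9°.

|H| = 0.001485 (-56.6 dB), φ = 89.9°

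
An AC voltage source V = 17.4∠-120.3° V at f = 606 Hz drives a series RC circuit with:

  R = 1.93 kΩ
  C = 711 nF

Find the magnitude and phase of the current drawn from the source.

Step 1 — Angular frequency: ω = 2π·f = 2π·606 = 3808 rad/s.
Step 2 — Component impedances:
  R: Z = R = 1930 Ω
  C: Z = 1/(jωC) = -j/(ω·C) = 0 - j369.4 Ω
Step 3 — Series combination: Z_total = R + C = 1930 - j369.4 Ω = 1965∠-10.8° Ω.
Step 4 — Source phasor: V = 17.4∠-120.3° V = -8.779 - j15.02 V.
Step 5 — Ohm's law: I = V / Z_total = (-8.779 - j15.02) / (1930 - j369.4) = -0.002951 - j0.008349 A.
Step 6 — Convert to polar: |I| = 0.008855 A, ∠I = -109.5°.

I = 0.008855∠-109.5° A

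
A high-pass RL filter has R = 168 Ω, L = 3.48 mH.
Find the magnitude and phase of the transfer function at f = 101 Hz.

Step 1 — Angular frequency: ω = 2π·101 = 634.6 rad/s.
Step 2 — Transfer function: H(jω) = jωL/(R + jωL).
Step 3 — Numerator jωL = j·2.208; denominator R + jωL = 168 + j2.208.
Step 4 — H = 0.0001728 + j0.01314.
Step 5 — Magnitude: |H| = 0.01314 (-37.6 dB); phase: φ = 89.2°.

|H| = 0.01314 (-37.6 dB), φ = 89.2°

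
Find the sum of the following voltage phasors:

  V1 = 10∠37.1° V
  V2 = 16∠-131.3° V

Step 1 — Convert each phasor to rectangular form:
  V1 = 10·(cos(37.1°) + j·sin(37.1°)) = 7.976 + j6.032 V
  V2 = 16·(cos(-131.3°) + j·sin(-131.3°)) = -10.56 - j12.02 V
Step 2 — Sum components: V_total = -2.584 - j5.988 V.
Step 3 — Convert to polar: |V_total| = 6.522 V, ∠V_total = -113.3°.

V_total = 6.522∠-113.3° V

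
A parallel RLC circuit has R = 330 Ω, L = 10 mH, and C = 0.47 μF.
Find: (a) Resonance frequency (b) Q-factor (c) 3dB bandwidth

Step 1 — Resonance: ω₀ = 1/√(LC) = 1/√(0.01·4.7e-07) = 1.459e+04 rad/s.
Step 2 — f₀ = ω₀/(2π) = 2322 Hz.
Step 3 — Parallel Q: Q = R/(ω₀L) = 330/(1.459e+04·0.01) = 2.262.
Step 4 — Bandwidth: Δω = ω₀/Q = 6447 rad/s; BW = Δω/(2π) = 1026 Hz.

(a) f₀ = 2322 Hz  (b) Q = 2.262  (c) BW = 1026 Hz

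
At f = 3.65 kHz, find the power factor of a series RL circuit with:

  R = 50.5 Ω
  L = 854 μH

Step 1 — Angular frequency: ω = 2π·f = 2π·3650 = 2.293e+04 rad/s.
Step 2 — Component impedances:
  R: Z = R = 50.5 Ω
  L: Z = jωL = j·2.293e+04·0.000854 = 0 + j19.59 Ω
Step 3 — Series combination: Z_total = R + L = 50.5 + j19.59 Ω = 54.16∠21.2° Ω.
Step 4 — Power factor: PF = cos(φ) = Re(Z)/|Z| = 50.5/54.165 = 0.9323.
Step 5 — Type: Im(Z) = 19.59 ⇒ lagging (phase φ = 21.2°).

PF = 0.9323 (lagging, φ = 21.2°)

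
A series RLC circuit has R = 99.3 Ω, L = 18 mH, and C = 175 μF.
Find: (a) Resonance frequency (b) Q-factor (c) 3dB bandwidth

Step 1 — Resonance condition Im(Z)=0 gives ω₀ = 1/√(LC).
Step 2 — ω₀ = 1/√(0.018·0.000175) = 563.4 rad/s.
Step 3 — f₀ = ω₀/(2π) = 89.67 Hz.
Step 4 — Series Q: Q = ω₀L/R = 563.4·0.018/99.3 = 0.1021.
Step 5 — 3dB bandwidth: Δω = ω₀/Q = 5517 rad/s; BW = Δω/(2π) = 878 Hz.

(a) f₀ = 89.67 Hz  (b) Q = 0.1021  (c) BW = 878 Hz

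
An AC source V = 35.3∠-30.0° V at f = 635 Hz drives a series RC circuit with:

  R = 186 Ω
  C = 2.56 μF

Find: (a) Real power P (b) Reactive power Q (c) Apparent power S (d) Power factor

Step 1 — Angular frequency: ω = 2π·f = 2π·635 = 3990 rad/s.
Step 2 — Component impedances:
  R: Z = R = 186 Ω
  C: Z = 1/(jωC) = -j/(ω·C) = 0 - j97.91 Ω
Step 3 — Series combination: Z_total = R + C = 186 - j97.91 Ω = 210.2∠-27.8° Ω.
Step 4 — Source phasor: V = 35.3∠-30.0° V = 30.57 - j17.65 V.
Step 5 — Current: I = V / Z = 0.1678 - j0.006561 A = 0.1679∠-2.2° A.
Step 6 — Complex power: S = V·I* = 5.246 - j2.761 VA.
Step 7 — Real power: P = Re(S) = 5.246 W.
Step 8 — Reactive power: Q = Im(S) = -2.761 VAR.
Step 9 — Apparent power: |S| = 5.928 VA.
Step 10 — Power factor: PF = P/|S| = 0.8849 (leading).

(a) P = 5.246 W  (b) Q = -2.761 VAR  (c) S = 5.928 VA  (d) PF = 0.8849 (leading)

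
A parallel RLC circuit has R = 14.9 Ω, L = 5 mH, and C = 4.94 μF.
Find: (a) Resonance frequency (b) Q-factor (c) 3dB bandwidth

Step 1 — Resonance: ω₀ = 1/√(LC) = 1/√(0.005·4.94e-06) = 6363 rad/s.
Step 2 — f₀ = ω₀/(2π) = 1013 Hz.
Step 3 — Parallel Q: Q = R/(ω₀L) = 14.9/(6363·0.005) = 0.4683.
Step 4 — Bandwidth: Δω = ω₀/Q = 1.359e+04 rad/s; BW = Δω/(2π) = 2162 Hz.

(a) f₀ = 1013 Hz  (b) Q = 0.4683  (c) BW = 2162 Hz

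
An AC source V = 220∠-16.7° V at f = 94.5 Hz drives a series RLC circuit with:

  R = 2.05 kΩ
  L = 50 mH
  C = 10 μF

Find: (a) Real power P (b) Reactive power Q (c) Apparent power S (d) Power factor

Step 1 — Angular frequency: ω = 2π·f = 2π·94.5 = 593.8 rad/s.
Step 2 — Component impedances:
  R: Z = R = 2050 Ω
  L: Z = jωL = j·593.8·0.05 = 0 + j29.69 Ω
  C: Z = 1/(jωC) = -j/(ω·C) = 0 - j168.4 Ω
Step 3 — Series combination: Z_total = R + L + C = 2050 - j138.7 Ω = 2055∠-3.9° Ω.
Step 4 — Source phasor: V = 220∠-16.7° V = 210.7 - j63.22 V.
Step 5 — Current: I = V / Z = 0.1044 - j0.02377 A = 0.1071∠-12.8° A.
Step 6 — Complex power: S = V·I* = 23.5 - j1.59 VA.
Step 7 — Real power: P = Re(S) = 23.5 W.
Step 8 — Reactive power: Q = Im(S) = -1.59 VAR.
Step 9 — Apparent power: |S| = 23.56 VA.
Step 10 — Power factor: PF = P/|S| = 0.9977 (leading).

(a) P = 23.5 W  (b) Q = -1.59 VAR  (c) S = 23.56 VA  (d) PF = 0.9977 (leading)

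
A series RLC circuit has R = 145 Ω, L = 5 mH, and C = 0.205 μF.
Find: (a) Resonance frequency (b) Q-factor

Step 1 — Resonance condition Im(Z)=0 gives ω₀ = 1/√(LC).
Step 2 — ω₀ = 1/√(0.005·2.05e-07) = 3.123e+04 rad/s.
Step 3 — f₀ = ω₀/(2π) = 4971 Hz.
Step 4 — Series Q: Q = ω₀L/R = 3.123e+04·0.005/145 = 1.077.

(a) f₀ = 4971 Hz  (b) Q = 1.077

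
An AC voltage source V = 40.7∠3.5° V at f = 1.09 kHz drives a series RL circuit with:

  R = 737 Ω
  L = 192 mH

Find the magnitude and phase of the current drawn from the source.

Step 1 — Angular frequency: ω = 2π·f = 2π·1090 = 6849 rad/s.
Step 2 — Component impedances:
  R: Z = R = 737 Ω
  L: Z = jωL = j·6849·0.192 = 0 + j1315 Ω
Step 3 — Series combination: Z_total = R + L = 737 + j1315 Ω = 1507∠60.7° Ω.
Step 4 — Source phasor: V = 40.7∠3.5° V = 40.62 + j2.485 V.
Step 5 — Ohm's law: I = V / Z_total = (40.62 + j2.485) / (737 + j1315) = 0.01461 - j0.0227 A.
Step 6 — Convert to polar: |I| = 0.027 A, ∠I = -57.2°.

I = 0.027∠-57.2° A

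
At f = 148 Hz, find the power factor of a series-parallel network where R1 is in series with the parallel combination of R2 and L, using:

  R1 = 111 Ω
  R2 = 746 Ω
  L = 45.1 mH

Step 1 — Angular frequency: ω = 2π·f = 2π·148 = 929.9 rad/s.
Step 2 — Component impedances:
  R1: Z = R = 111 Ω
  R2: Z = R = 746 Ω
  L: Z = jωL = j·929.9·0.0451 = 0 + j41.94 Ω
Step 3 — Parallel branch: R2 || L = 1/(1/R2 + 1/L) = 2.35 + j41.81 Ω.
Step 4 — Series with R1: Z_total = R1 + (R2 || L) = 113.4 + j41.81 Ω = 120.8∠20.2° Ω.
Step 5 — Power factor: PF = cos(φ) = Re(Z)/|Z| = 113.35/120.814 = 0.9382.
Step 6 — Type: Im(Z) = 41.81 ⇒ lagging (phase φ = 20.2°).

PF = 0.9382 (lagging, φ = 20.2°)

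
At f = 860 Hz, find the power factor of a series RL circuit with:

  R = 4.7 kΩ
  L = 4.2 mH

Step 1 — Angular frequency: ω = 2π·f = 2π·860 = 5404 rad/s.
Step 2 — Component impedances:
  R: Z = R = 4700 Ω
  L: Z = jωL = j·5404·0.0042 = 0 + j22.69 Ω
Step 3 — Series combination: Z_total = R + L = 4700 + j22.69 Ω = 4700∠0.3° Ω.
Step 4 — Power factor: PF = cos(φ) = Re(Z)/|Z| = 4700/4700 = 1.
Step 5 — Type: Im(Z) = 22.69 ⇒ lagging (phase φ = 0.3°).

PF = 1 (lagging, φ = 0.3°)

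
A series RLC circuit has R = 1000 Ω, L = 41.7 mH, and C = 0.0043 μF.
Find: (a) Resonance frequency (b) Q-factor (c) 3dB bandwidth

Step 1 — Resonance condition Im(Z)=0 gives ω₀ = 1/√(LC).
Step 2 — ω₀ = 1/√(0.0417·4.3e-09) = 7.468e+04 rad/s.
Step 3 — f₀ = ω₀/(2π) = 1.189e+04 Hz.
Step 4 — Series Q: Q = ω₀L/R = 7.468e+04·0.0417/1000 = 3.114.
Step 5 — 3dB bandwidth: Δω = ω₀/Q = 2.398e+04 rad/s; BW = Δω/(2π) = 3817 Hz.

(a) f₀ = 1.189e+04 Hz  (b) Q = 3.114  (c) BW = 3817 Hz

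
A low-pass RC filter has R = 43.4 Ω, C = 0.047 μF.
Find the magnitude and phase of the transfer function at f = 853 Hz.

Step 1 — Angular frequency: ω = 2π·853 = 5360 rad/s.
Step 2 — Transfer function: H(jω) = 1/(1 + jωRC).
Step 3 — Denominator: 1 + jωRC = 1 + j·5360·43.4·4.7e-08 = 1 + j0.01093.
Step 4 — H = 0.9999 - j0.01093.
Step 5 — Magnitude: |H| = 0.9999 (-0.0 dB); phase: φ = -0.6°.

|H| = 0.9999 (-0.0 dB), φ = -0.6°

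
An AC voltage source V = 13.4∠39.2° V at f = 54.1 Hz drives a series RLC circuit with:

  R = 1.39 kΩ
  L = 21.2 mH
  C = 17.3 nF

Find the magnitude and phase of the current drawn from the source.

Step 1 — Angular frequency: ω = 2π·f = 2π·54.1 = 339.9 rad/s.
Step 2 — Component impedances:
  R: Z = R = 1390 Ω
  L: Z = jωL = j·339.9·0.0212 = 0 + j7.206 Ω
  C: Z = 1/(jωC) = -j/(ω·C) = 0 - j1.701e+05 Ω
Step 3 — Series combination: Z_total = R + L + C = 1390 - j1.7e+05 Ω = 1.7e+05∠-89.5° Ω.
Step 4 — Source phasor: V = 13.4∠39.2° V = 10.38 + j8.469 V.
Step 5 — Ohm's law: I = V / Z_total = (10.38 + j8.469) / (1390 - j1.7e+05) = -4.93e-05 + j6.147e-05 A.
Step 6 — Convert to polar: |I| = 7.88e-05 A, ∠I = 128.7°.

I = 7.88e-05∠128.7° A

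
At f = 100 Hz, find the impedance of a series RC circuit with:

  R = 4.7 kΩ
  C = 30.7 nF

Step 1 — Angular frequency: ω = 2π·f = 2π·100 = 628.3 rad/s.
Step 2 — Component impedances:
  R: Z = R = 4700 Ω
  C: Z = 1/(jωC) = -j/(ω·C) = 0 - j5.184e+04 Ω
Step 3 — Series combination: Z_total = R + C = 4700 - j5.184e+04 Ω = 5.205e+04∠-84.8° Ω.

Z = 4700 - j5.184e+04 Ω = 5.205e+04∠-84.8° Ω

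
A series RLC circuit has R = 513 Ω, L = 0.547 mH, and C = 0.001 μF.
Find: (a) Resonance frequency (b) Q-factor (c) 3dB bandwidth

Step 1 — Resonance: ω₀ = 1/√(LC) = 1/√(0.000547·1e-09) = 1.352e+06 rad/s.
Step 2 — f₀ = ω₀/(2π) = 2.152e+05 Hz.
Step 3 — Series Q: Q = ω₀L/R = 1.352e+06·0.000547/513 = 1.442.
Step 4 — Bandwidth: Δω = ω₀/Q = 9.378e+05 rad/s; BW = Δω/(2π) = 1.493e+05 Hz.

(a) f₀ = 2.152e+05 Hz  (b) Q = 1.442  (c) BW = 1.493e+05 Hz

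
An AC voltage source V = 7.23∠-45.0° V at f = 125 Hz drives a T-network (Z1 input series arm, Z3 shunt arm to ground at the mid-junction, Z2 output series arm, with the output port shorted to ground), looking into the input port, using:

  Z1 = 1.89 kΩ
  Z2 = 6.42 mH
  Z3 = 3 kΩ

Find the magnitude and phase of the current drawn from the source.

Step 1 — Angular frequency: ω = 2π·f = 2π·125 = 785.4 rad/s.
Step 2 — Component impedances:
  Z1: Z = R = 1890 Ω
  Z2: Z = jωL = j·785.4·0.00642 = 0 + j5.042 Ω
  Z3: Z = R = 3000 Ω
Step 3 — With the output port shorted to ground, the output series arm Z2 runs from the junction to ground; the shunt arm Z3 also runs from the junction to ground. They appear in parallel: Z3 || Z2 = 0.008475 + j5.042 Ω.
Step 4 — Series with input arm Z1: Z_in = Z1 + (Z3 || Z2) = 1890 + j5.042 Ω = 1890∠0.2° Ω.
Step 5 — Source phasor: V = 7.23∠-45.0° V = 5.112 - j5.112 V.
Step 6 — Ohm's law: I = V / Z_total = (5.112 - j5.112) / (1890 + j5.042) = 0.002698 - j0.002712 A.
Step 7 — Convert to polar: |I| = 0.003825 A, ∠I = -45.2°.

I = 0.003825∠-45.2° A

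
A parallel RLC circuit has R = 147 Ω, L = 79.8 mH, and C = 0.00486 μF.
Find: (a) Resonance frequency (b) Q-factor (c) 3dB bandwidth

Step 1 — Resonance: ω₀ = 1/√(LC) = 1/√(0.0798·4.86e-09) = 5.078e+04 rad/s.
Step 2 — f₀ = ω₀/(2π) = 8082 Hz.
Step 3 — Parallel Q: Q = R/(ω₀L) = 147/(5.078e+04·0.0798) = 0.03628.
Step 4 — Bandwidth: Δω = ω₀/Q = 1.4e+06 rad/s; BW = Δω/(2π) = 2.228e+05 Hz.

(a) f₀ = 8082 Hz  (b) Q = 0.03628  (c) BW = 2.228e+05 Hz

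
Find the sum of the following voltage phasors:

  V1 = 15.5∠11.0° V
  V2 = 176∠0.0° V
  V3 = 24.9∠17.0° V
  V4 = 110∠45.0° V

Step 1 — Convert each phasor to rectangular form:
  V1 = 15.5·(cos(11.0°) + j·sin(11.0°)) = 15.22 + j2.958 V
  V2 = 176·(cos(0.0°) + j·sin(0.0°)) = 176 V
  V3 = 24.9·(cos(17.0°) + j·sin(17.0°)) = 23.81 + j7.28 V
  V4 = 110·(cos(45.0°) + j·sin(45.0°)) = 77.78 + j77.78 V
Step 2 — Sum components: V_total = 292.8 + j88.02 V.
Step 3 — Convert to polar: |V_total| = 305.8 V, ∠V_total = 16.7°.

V_total = 305.8∠16.7° V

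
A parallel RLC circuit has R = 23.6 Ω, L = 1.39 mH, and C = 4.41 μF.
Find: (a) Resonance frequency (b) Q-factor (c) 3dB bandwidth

Step 1 — Resonance: ω₀ = 1/√(LC) = 1/√(0.00139·4.41e-06) = 1.277e+04 rad/s.
Step 2 — f₀ = ω₀/(2π) = 2033 Hz.
Step 3 — Parallel Q: Q = R/(ω₀L) = 23.6/(1.277e+04·0.00139) = 1.329.
Step 4 — Bandwidth: Δω = ω₀/Q = 9608 rad/s; BW = Δω/(2π) = 1529 Hz.

(a) f₀ = 2033 Hz  (b) Q = 1.329  (c) BW = 1529 Hz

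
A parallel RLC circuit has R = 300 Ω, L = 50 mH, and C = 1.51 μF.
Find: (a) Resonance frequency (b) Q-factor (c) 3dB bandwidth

Step 1 — Resonance: ω₀ = 1/√(LC) = 1/√(0.05·1.51e-06) = 3639 rad/s.
Step 2 — f₀ = ω₀/(2π) = 579.2 Hz.
Step 3 — Parallel Q: Q = R/(ω₀L) = 300/(3639·0.05) = 1.649.
Step 4 — Bandwidth: Δω = ω₀/Q = 2208 rad/s; BW = Δω/(2π) = 351.3 Hz.

(a) f₀ = 579.2 Hz  (b) Q = 1.649  (c) BW = 351.3 Hz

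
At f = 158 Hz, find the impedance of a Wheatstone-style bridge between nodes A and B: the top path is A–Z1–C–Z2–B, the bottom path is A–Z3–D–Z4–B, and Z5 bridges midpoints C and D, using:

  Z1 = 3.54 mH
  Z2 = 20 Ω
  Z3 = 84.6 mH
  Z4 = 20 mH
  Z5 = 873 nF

Step 1 — Angular frequency: ω = 2π·f = 2π·158 = 992.7 rad/s.
Step 2 — Component impedances:
  Z1: Z = jωL = j·992.7·0.00354 = 0 + j3.514 Ω
  Z2: Z = R = 20 Ω
  Z3: Z = jωL = j·992.7·0.0846 = 0 + j83.99 Ω
  Z4: Z = jωL = j·992.7·0.02 = 0 + j19.85 Ω
  Z5: Z = 1/(jωC) = -j/(ω·C) = 0 - j1154 Ω
Step 3 — Bridge requires nodal analysis (the Z5 bridge couples midpoints C and D, so the two paths cannot be reduced to a simple series/parallel combination). Setting node B to ground and injecting 1 A at node A, the 3-node admittance system at A, C, D solves to V_A = Z_AB = 18.14 + j6.567 Ω = 19.29∠19.9° Ω.

Z = 18.14 + j6.567 Ω = 19.29∠19.9° Ω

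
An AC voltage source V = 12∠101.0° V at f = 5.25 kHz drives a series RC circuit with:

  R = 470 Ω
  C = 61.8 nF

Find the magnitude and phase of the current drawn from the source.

Step 1 — Angular frequency: ω = 2π·f = 2π·5250 = 3.299e+04 rad/s.
Step 2 — Component impedances:
  R: Z = R = 470 Ω
  C: Z = 1/(jωC) = -j/(ω·C) = 0 - j490.5 Ω
Step 3 — Series combination: Z_total = R + C = 470 - j490.5 Ω = 679.4∠-46.2° Ω.
Step 4 — Source phasor: V = 12∠101.0° V = -2.29 + j11.78 V.
Step 5 — Ohm's law: I = V / Z_total = (-2.29 + j11.78) / (470 - j490.5) = -0.01485 + j0.009562 A.
Step 6 — Convert to polar: |I| = 0.01766 A, ∠I = 147.2°.

I = 0.01766∠147.2° A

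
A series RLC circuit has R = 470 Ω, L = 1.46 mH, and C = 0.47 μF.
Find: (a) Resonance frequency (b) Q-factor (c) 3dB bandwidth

Step 1 — Resonance: ω₀ = 1/√(LC) = 1/√(0.00146·4.7e-07) = 3.817e+04 rad/s.
Step 2 — f₀ = ω₀/(2π) = 6076 Hz.
Step 3 — Series Q: Q = ω₀L/R = 3.817e+04·0.00146/470 = 0.1186.
Step 4 — Bandwidth: Δω = ω₀/Q = 3.219e+05 rad/s; BW = Δω/(2π) = 5.123e+04 Hz.

(a) f₀ = 6076 Hz  (b) Q = 0.1186  (c) BW = 5.123e+04 Hz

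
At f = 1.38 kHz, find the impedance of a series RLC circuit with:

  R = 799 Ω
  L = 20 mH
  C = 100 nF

Step 1 — Angular frequency: ω = 2π·f = 2π·1380 = 8671 rad/s.
Step 2 — Component impedances:
  R: Z = R = 799 Ω
  L: Z = jωL = j·8671·0.02 = 0 + j173.4 Ω
  C: Z = 1/(jωC) = -j/(ω·C) = 0 - j1153 Ω
Step 3 — Series combination: Z_total = R + L + C = 799 - j979.9 Ω = 1264∠-50.8° Ω.

Z = 799 - j979.9 Ω = 1264∠-50.8° Ω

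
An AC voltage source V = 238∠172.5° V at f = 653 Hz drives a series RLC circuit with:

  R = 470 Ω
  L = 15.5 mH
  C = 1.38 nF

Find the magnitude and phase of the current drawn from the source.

Step 1 — Angular frequency: ω = 2π·f = 2π·653 = 4103 rad/s.
Step 2 — Component impedances:
  R: Z = R = 470 Ω
  L: Z = jωL = j·4103·0.0155 = 0 + j63.6 Ω
  C: Z = 1/(jωC) = -j/(ω·C) = 0 - j1.766e+05 Ω
Step 3 — Series combination: Z_total = R + L + C = 470 - j1.766e+05 Ω = 1.766e+05∠-89.8° Ω.
Step 4 — Source phasor: V = 238∠172.5° V = -236 + j31.07 V.
Step 5 — Ohm's law: I = V / Z_total = (-236 + j31.07) / (470 - j1.766e+05) = -0.0001795 - j0.001336 A.
Step 6 — Convert to polar: |I| = 0.001348 A, ∠I = -97.7°.

I = 0.001348∠-97.7° A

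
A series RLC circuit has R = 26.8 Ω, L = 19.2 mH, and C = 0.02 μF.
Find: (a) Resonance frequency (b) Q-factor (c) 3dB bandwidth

Step 1 — Resonance: ω₀ = 1/√(LC) = 1/√(0.0192·2e-08) = 5.103e+04 rad/s.
Step 2 — f₀ = ω₀/(2π) = 8122 Hz.
Step 3 — Series Q: Q = ω₀L/R = 5.103e+04·0.0192/26.8 = 36.56.
Step 4 — Bandwidth: Δω = ω₀/Q = 1396 rad/s; BW = Δω/(2π) = 222.2 Hz.

(a) f₀ = 8122 Hz  (b) Q = 36.56  (c) BW = 222.2 Hz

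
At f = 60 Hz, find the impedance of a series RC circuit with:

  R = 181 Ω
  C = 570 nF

Step 1 — Angular frequency: ω = 2π·f = 2π·60 = 377 rad/s.
Step 2 — Component impedances:
  R: Z = R = 181 Ω
  C: Z = 1/(jωC) = -j/(ω·C) = 0 - j4654 Ω
Step 3 — Series combination: Z_total = R + C = 181 - j4654 Ω = 4657∠-87.8° Ω.

Z = 181 - j4654 Ω = 4657∠-87.8° Ω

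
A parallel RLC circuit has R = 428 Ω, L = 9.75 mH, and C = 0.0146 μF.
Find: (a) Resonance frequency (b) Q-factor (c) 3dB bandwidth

Step 1 — Resonance: ω₀ = 1/√(LC) = 1/√(0.00975·1.46e-08) = 8.381e+04 rad/s.
Step 2 — f₀ = ω₀/(2π) = 1.334e+04 Hz.
Step 3 — Parallel Q: Q = R/(ω₀L) = 428/(8.381e+04·0.00975) = 0.5237.
Step 4 — Bandwidth: Δω = ω₀/Q = 1.6e+05 rad/s; BW = Δω/(2π) = 2.547e+04 Hz.

(a) f₀ = 1.334e+04 Hz  (b) Q = 0.5237  (c) BW = 2.547e+04 Hz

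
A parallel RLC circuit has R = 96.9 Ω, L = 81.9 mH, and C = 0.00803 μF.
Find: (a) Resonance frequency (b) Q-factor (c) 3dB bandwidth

Step 1 — Resonance: ω₀ = 1/√(LC) = 1/√(0.0819·8.03e-09) = 3.899e+04 rad/s.
Step 2 — f₀ = ω₀/(2π) = 6206 Hz.
Step 3 — Parallel Q: Q = R/(ω₀L) = 96.9/(3.899e+04·0.0819) = 0.03034.
Step 4 — Bandwidth: Δω = ω₀/Q = 1.285e+06 rad/s; BW = Δω/(2π) = 2.045e+05 Hz.

(a) f₀ = 6206 Hz  (b) Q = 0.03034  (c) BW = 2.045e+05 Hz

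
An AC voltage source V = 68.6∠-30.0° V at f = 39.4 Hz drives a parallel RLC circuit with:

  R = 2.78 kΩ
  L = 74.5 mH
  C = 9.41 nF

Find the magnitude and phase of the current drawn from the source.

Step 1 — Angular frequency: ω = 2π·f = 2π·39.4 = 247.6 rad/s.
Step 2 — Component impedances:
  R: Z = R = 2780 Ω
  L: Z = jωL = j·247.6·0.0745 = 0 + j18.44 Ω
  C: Z = 1/(jωC) = -j/(ω·C) = 0 - j4.293e+05 Ω
Step 3 — Parallel combination: 1/Z_total = 1/R + 1/L + 1/C; Z_total = 0.1224 + j18.44 Ω = 18.44∠89.6° Ω.
Step 4 — Source phasor: V = 68.6∠-30.0° V = 59.41 - j34.3 V.
Step 5 — Ohm's law: I = V / Z_total = (59.41 - j34.3) / (0.1224 + j18.44) = -1.838 - j3.233 A.
Step 6 — Convert to polar: |I| = 3.719 A, ∠I = -119.6°.

I = 3.719∠-119.6° A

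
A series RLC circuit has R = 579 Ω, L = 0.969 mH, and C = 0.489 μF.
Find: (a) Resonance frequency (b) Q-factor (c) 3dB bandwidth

Step 1 — Resonance: ω₀ = 1/√(LC) = 1/√(0.000969·4.89e-07) = 4.594e+04 rad/s.
Step 2 — f₀ = ω₀/(2π) = 7311 Hz.
Step 3 — Series Q: Q = ω₀L/R = 4.594e+04·0.000969/579 = 0.07688.
Step 4 — Bandwidth: Δω = ω₀/Q = 5.975e+05 rad/s; BW = Δω/(2π) = 9.51e+04 Hz.

(a) f₀ = 7311 Hz  (b) Q = 0.07688  (c) BW = 9.51e+04 Hz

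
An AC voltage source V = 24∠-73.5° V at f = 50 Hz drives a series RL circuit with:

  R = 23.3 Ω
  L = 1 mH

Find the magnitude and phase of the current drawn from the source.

Step 1 — Angular frequency: ω = 2π·f = 2π·50 = 314.2 rad/s.
Step 2 — Component impedances:
  R: Z = R = 23.3 Ω
  L: Z = jωL = j·314.2·0.001 = 0 + j0.3142 Ω
Step 3 — Series combination: Z_total = R + L = 23.3 + j0.3142 Ω = 23.3∠0.8° Ω.
Step 4 — Source phasor: V = 24∠-73.5° V = 6.816 - j23.01 V.
Step 5 — Ohm's law: I = V / Z_total = (6.816 - j23.01) / (23.3 + j0.3142) = 0.2792 - j0.9914 A.
Step 6 — Convert to polar: |I| = 1.03 A, ∠I = -74.3°.

I = 1.03∠-74.3° A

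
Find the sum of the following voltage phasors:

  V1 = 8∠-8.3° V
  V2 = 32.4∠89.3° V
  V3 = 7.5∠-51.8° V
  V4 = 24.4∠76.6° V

Step 1 — Convert each phasor to rectangular form:
  V1 = 8·(cos(-8.3°) + j·sin(-8.3°)) = 7.916 - j1.155 V
  V2 = 32.4·(cos(89.3°) + j·sin(89.3°)) = 0.3958 + j32.4 V
  V3 = 7.5·(cos(-51.8°) + j·sin(-51.8°)) = 4.638 - j5.894 V
  V4 = 24.4·(cos(76.6°) + j·sin(76.6°)) = 5.655 + j23.74 V
Step 2 — Sum components: V_total = 18.6 + j49.08 V.
Step 3 — Convert to polar: |V_total| = 52.49 V, ∠V_total = 69.2°.

V_total = 52.49∠69.2° V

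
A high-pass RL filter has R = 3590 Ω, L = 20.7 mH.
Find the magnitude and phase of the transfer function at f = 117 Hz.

Step 1 — Angular frequency: ω = 2π·117 = 735.1 rad/s.
Step 2 — Transfer function: H(jω) = jωL/(R + jωL).
Step 3 — Numerator jωL = j·15.22; denominator R + jωL = 3590 + j15.22.
Step 4 — H = 1.797e-05 + j0.004239.
Step 5 — Magnitude: |H| = 0.004239 (-47.5 dB); phase: φ = 89.8°.

|H| = 0.004239 (-47.5 dB), φ = 89.8°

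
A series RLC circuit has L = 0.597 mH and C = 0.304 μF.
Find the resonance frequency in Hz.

Step 1 — Resonance condition Im(Z)=0 gives ω₀ = 1/√(LC).
Step 2 — ω₀ = 1/√(0.000597·3.04e-07) = 7.423e+04 rad/s.
Step 3 — f₀ = ω₀/(2π) = 1.181e+04 Hz.

f₀ = 1.181e+04 Hz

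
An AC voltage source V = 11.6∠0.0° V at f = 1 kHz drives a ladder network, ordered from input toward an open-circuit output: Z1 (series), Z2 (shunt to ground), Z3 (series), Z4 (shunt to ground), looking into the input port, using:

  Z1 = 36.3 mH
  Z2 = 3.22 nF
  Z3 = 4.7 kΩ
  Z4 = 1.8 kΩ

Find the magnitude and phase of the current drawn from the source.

Step 1 — Angular frequency: ω = 2π·f = 2π·1000 = 6283 rad/s.
Step 2 — Component impedances:
  Z1: Z = jωL = j·6283·0.0363 = 0 + j228.1 Ω
  Z2: Z = 1/(jωC) = -j/(ω·C) = 0 - j4.943e+04 Ω
  Z3: Z = R = 4700 Ω
  Z4: Z = R = 1800 Ω
Step 3 — Ladder network (open output): work backward from the far end, alternating series and parallel combinations. Z_in = 6389 - j612.2 Ω = 6419∠-5.5° Ω.
Step 4 — Source phasor: V = 11.6∠0.0° V = 11.6 V.
Step 5 — Ohm's law: I = V / Z_total = (11.6) / (6389 - j612.2) = 0.001799 + j0.0001724 A.
Step 6 — Convert to polar: |I| = 0.001807 A, ∠I = 5.5°.

I = 0.001807∠5.5° A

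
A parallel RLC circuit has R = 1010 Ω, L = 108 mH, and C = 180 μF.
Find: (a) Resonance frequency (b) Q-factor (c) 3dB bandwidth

Step 1 — Resonance: ω₀ = 1/√(LC) = 1/√(0.108·0.00018) = 226.8 rad/s.
Step 2 — f₀ = ω₀/(2π) = 36.1 Hz.
Step 3 — Parallel Q: Q = R/(ω₀L) = 1010/(226.8·0.108) = 41.23.
Step 4 — Bandwidth: Δω = ω₀/Q = 5.501 rad/s; BW = Δω/(2π) = 0.8754 Hz.

(a) f₀ = 36.1 Hz  (b) Q = 41.23  (c) BW = 0.8754 Hz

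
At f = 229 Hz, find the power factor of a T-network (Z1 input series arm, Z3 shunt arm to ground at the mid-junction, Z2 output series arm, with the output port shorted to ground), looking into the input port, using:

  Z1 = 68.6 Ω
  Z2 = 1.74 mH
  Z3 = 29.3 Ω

Step 1 — Angular frequency: ω = 2π·f = 2π·229 = 1439 rad/s.
Step 2 — Component impedances:
  Z1: Z = R = 68.6 Ω
  Z2: Z = jωL = j·1439·0.00174 = 0 + j2.504 Ω
  Z3: Z = R = 29.3 Ω
Step 3 — With the output port shorted to ground, the output series arm Z2 runs from the junction to ground; the shunt arm Z3 also runs from the junction to ground. They appear in parallel: Z3 || Z2 = 0.2124 + j2.485 Ω.
Step 4 — Series with input arm Z1: Z_in = Z1 + (Z3 || Z2) = 68.81 + j2.485 Ω = 68.86∠2.1° Ω.
Step 5 — Power factor: PF = cos(φ) = Re(Z)/|Z| = 68.81/68.86 = 0.9993.
Step 6 — Type: Im(Z) = 2.485 ⇒ lagging (phase φ = 2.1°).

PF = 0.9993 (lagging, φ = 2.1°)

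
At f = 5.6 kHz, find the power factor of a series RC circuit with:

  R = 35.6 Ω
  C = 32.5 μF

Step 1 — Angular frequency: ω = 2π·f = 2π·5600 = 3.519e+04 rad/s.
Step 2 — Component impedances:
  R: Z = R = 35.6 Ω
  C: Z = 1/(jωC) = -j/(ω·C) = 0 - j0.8745 Ω
Step 3 — Series combination: Z_total = R + C = 35.6 - j0.8745 Ω = 35.61∠-1.4° Ω.
Step 4 — Power factor: PF = cos(φ) = Re(Z)/|Z| = 35.6/35.61 = 0.9997.
Step 5 — Type: Im(Z) = -0.8745 ⇒ leading (phase φ = -1.4°).

PF = 0.9997 (leading, φ = -1.4°)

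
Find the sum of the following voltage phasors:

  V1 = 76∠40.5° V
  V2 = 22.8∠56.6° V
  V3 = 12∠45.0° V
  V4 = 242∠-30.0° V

Step 1 — Convert each phasor to rectangular form:
  V1 = 76·(cos(40.5°) + j·sin(40.5°)) = 57.79 + j49.36 V
  V2 = 22.8·(cos(56.6°) + j·sin(56.6°)) = 12.55 + j19.03 V
  V3 = 12·(cos(45.0°) + j·sin(45.0°)) = 8.485 + j8.485 V
  V4 = 242·(cos(-30.0°) + j·sin(-30.0°)) = 209.6 - j121 V
Step 2 — Sum components: V_total = 288.4 - j44.12 V.
Step 3 — Convert to polar: |V_total| = 291.8 V, ∠V_total = -8.7°.

V_total = 291.8∠-8.7° V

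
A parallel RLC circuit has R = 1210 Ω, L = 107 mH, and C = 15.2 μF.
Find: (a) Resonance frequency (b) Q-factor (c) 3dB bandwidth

Step 1 — Resonance: ω₀ = 1/√(LC) = 1/√(0.107·1.52e-05) = 784.1 rad/s.
Step 2 — f₀ = ω₀/(2π) = 124.8 Hz.
Step 3 — Parallel Q: Q = R/(ω₀L) = 1210/(784.1·0.107) = 14.42.
Step 4 — Bandwidth: Δω = ω₀/Q = 54.37 rad/s; BW = Δω/(2π) = 8.653 Hz.

(a) f₀ = 124.8 Hz  (b) Q = 14.42  (c) BW = 8.653 Hz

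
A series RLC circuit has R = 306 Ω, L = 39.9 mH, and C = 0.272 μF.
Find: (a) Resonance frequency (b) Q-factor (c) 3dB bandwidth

Step 1 — Resonance: ω₀ = 1/√(LC) = 1/√(0.0399·2.72e-07) = 9599 rad/s.
Step 2 — f₀ = ω₀/(2π) = 1528 Hz.
Step 3 — Series Q: Q = ω₀L/R = 9599·0.0399/306 = 1.252.
Step 4 — Bandwidth: Δω = ω₀/Q = 7669 rad/s; BW = Δω/(2π) = 1221 Hz.

(a) f₀ = 1528 Hz  (b) Q = 1.252  (c) BW = 1221 Hz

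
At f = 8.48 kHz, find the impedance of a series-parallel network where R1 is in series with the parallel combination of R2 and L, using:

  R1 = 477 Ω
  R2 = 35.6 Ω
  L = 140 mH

Step 1 — Angular frequency: ω = 2π·f = 2π·8480 = 5.328e+04 rad/s.
Step 2 — Component impedances:
  R1: Z = R = 477 Ω
  R2: Z = R = 35.6 Ω
  L: Z = jωL = j·5.328e+04·0.14 = 0 + j7459 Ω
Step 3 — Parallel branch: R2 || L = 1/(1/R2 + 1/L) = 35.6 + j0.1699 Ω.
Step 4 — Series with R1: Z_total = R1 + (R2 || L) = 512.6 + j0.1699 Ω = 512.6∠0.0° Ω.

Z = 512.6 + j0.1699 Ω = 512.6∠0.0° Ω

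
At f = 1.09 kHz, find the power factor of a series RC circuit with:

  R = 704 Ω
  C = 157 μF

Step 1 — Angular frequency: ω = 2π·f = 2π·1090 = 6849 rad/s.
Step 2 — Component impedances:
  R: Z = R = 704 Ω
  C: Z = 1/(jωC) = -j/(ω·C) = 0 - j0.93 Ω
Step 3 — Series combination: Z_total = R + C = 704 - j0.93 Ω = 704∠-0.1° Ω.
Step 4 — Power factor: PF = cos(φ) = Re(Z)/|Z| = 704/704 = 1.
Step 5 — Type: Im(Z) = -0.93 ⇒ leading (phase φ = -0.1°).

PF = 1 (leading, φ = -0.1°)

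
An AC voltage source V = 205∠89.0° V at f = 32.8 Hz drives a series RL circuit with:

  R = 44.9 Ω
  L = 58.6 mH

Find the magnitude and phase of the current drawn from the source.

Step 1 — Angular frequency: ω = 2π·f = 2π·32.8 = 206.1 rad/s.
Step 2 — Component impedances:
  R: Z = R = 44.9 Ω
  L: Z = jωL = j·206.1·0.0586 = 0 + j12.08 Ω
Step 3 — Series combination: Z_total = R + L = 44.9 + j12.08 Ω = 46.5∠15.1° Ω.
Step 4 — Source phasor: V = 205∠89.0° V = 3.578 + j205 V.
Step 5 — Ohm's law: I = V / Z_total = (3.578 + j205) / (44.9 + j12.08) = 1.219 + j4.237 A.
Step 6 — Convert to polar: |I| = 4.409 A, ∠I = 73.9°.

I = 4.409∠73.9° A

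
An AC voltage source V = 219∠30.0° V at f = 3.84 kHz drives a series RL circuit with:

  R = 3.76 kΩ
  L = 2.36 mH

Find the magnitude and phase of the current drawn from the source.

Step 1 — Angular frequency: ω = 2π·f = 2π·3840 = 2.413e+04 rad/s.
Step 2 — Component impedances:
  R: Z = R = 3760 Ω
  L: Z = jωL = j·2.413e+04·0.00236 = 0 + j56.94 Ω
Step 3 — Series combination: Z_total = R + L = 3760 + j56.94 Ω = 3760∠0.9° Ω.
Step 4 — Source phasor: V = 219∠30.0° V = 189.7 + j109.5 V.
Step 5 — Ohm's law: I = V / Z_total = (189.7 + j109.5) / (3760 + j56.94) = 0.05087 + j0.02835 A.
Step 6 — Convert to polar: |I| = 0.05824 A, ∠I = 29.1°.

I = 0.05824∠29.1° A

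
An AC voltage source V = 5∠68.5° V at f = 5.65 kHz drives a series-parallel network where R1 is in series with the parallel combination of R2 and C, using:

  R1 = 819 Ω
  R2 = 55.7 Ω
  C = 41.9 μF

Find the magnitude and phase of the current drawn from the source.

Step 1 — Angular frequency: ω = 2π·f = 2π·5650 = 3.55e+04 rad/s.
Step 2 — Component impedances:
  R1: Z = R = 819 Ω
  R2: Z = R = 55.7 Ω
  C: Z = 1/(jωC) = -j/(ω·C) = 0 - j0.6723 Ω
Step 3 — Parallel branch: R2 || C = 1/(1/R2 + 1/C) = 0.008113 - j0.6722 Ω.
Step 4 — Series with R1: Z_total = R1 + (R2 || C) = 819 - j0.6722 Ω = 819∠-0.0° Ω.
Step 5 — Source phasor: V = 5∠68.5° V = 1.833 + j4.652 V.
Step 6 — Ohm's law: I = V / Z_total = (1.833 + j4.652) / (819 - j0.6722) = 0.002233 + j0.005682 A.
Step 7 — Convert to polar: |I| = 0.006105 A, ∠I = 68.5°.

I = 0.006105∠68.5° A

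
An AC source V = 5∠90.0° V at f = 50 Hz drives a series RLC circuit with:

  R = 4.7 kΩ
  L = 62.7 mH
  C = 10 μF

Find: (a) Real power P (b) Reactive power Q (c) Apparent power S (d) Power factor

Step 1 — Angular frequency: ω = 2π·f = 2π·50 = 314.2 rad/s.
Step 2 — Component impedances:
  R: Z = R = 4700 Ω
  L: Z = jωL = j·314.2·0.0627 = 0 + j19.7 Ω
  C: Z = 1/(jωC) = -j/(ω·C) = 0 - j318.3 Ω
Step 3 — Series combination: Z_total = R + L + C = 4700 - j298.6 Ω = 4709∠-3.6° Ω.
Step 4 — Source phasor: V = 5∠90.0° V = 0 + j5 V.
Step 5 — Current: I = V / Z = -6.732e-05 + j0.00106 A = 0.001062∠93.6° A.
Step 6 — Complex power: S = V·I* = 0.005298 - j0.0003366 VA.
Step 7 — Real power: P = Re(S) = 0.005298 W.
Step 8 — Reactive power: Q = Im(S) = -0.0003366 VAR.
Step 9 — Apparent power: |S| = 0.005308 VA.
Step 10 — Power factor: PF = P/|S| = 0.998 (leading).

(a) P = 0.005298 W  (b) Q = -0.0003366 VAR  (c) S = 0.005308 VA  (d) PF = 0.998 (leading)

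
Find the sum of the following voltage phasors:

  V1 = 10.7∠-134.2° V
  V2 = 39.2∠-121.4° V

Step 1 — Convert each phasor to rectangular form:
  V1 = 10.7·(cos(-134.2°) + j·sin(-134.2°)) = -7.46 - j7.671 V
  V2 = 39.2·(cos(-121.4°) + j·sin(-121.4°)) = -20.42 - j33.46 V
Step 2 — Sum components: V_total = -27.88 - j41.13 V.
Step 3 — Convert to polar: |V_total| = 49.69 V, ∠V_total = -124.1°.

V_total = 49.69∠-124.1° V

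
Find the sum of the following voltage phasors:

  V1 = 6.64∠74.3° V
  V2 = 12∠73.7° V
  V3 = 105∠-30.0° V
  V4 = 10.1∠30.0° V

Step 1 — Convert each phasor to rectangular form:
  V1 = 6.64·(cos(74.3°) + j·sin(74.3°)) = 1.797 + j6.392 V
  V2 = 12·(cos(73.7°) + j·sin(73.7°)) = 3.368 + j11.52 V
  V3 = 105·(cos(-30.0°) + j·sin(-30.0°)) = 90.93 - j52.5 V
  V4 = 10.1·(cos(30.0°) + j·sin(30.0°)) = 8.747 + j5.05 V
Step 2 — Sum components: V_total = 104.8 - j29.54 V.
Step 3 — Convert to polar: |V_total| = 108.9 V, ∠V_total = -15.7°.

V_total = 108.9∠-15.7° V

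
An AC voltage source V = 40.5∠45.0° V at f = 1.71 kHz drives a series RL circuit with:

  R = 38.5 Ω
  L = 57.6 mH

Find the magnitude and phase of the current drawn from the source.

Step 1 — Angular frequency: ω = 2π·f = 2π·1710 = 1.074e+04 rad/s.
Step 2 — Component impedances:
  R: Z = R = 38.5 Ω
  L: Z = jωL = j·1.074e+04·0.0576 = 0 + j618.9 Ω
Step 3 — Series combination: Z_total = R + L = 38.5 + j618.9 Ω = 620.1∠86.4° Ω.
Step 4 — Source phasor: V = 40.5∠45.0° V = 28.64 + j28.64 V.
Step 5 — Ohm's law: I = V / Z_total = (28.64 + j28.64) / (38.5 + j618.9) = 0.04896 - j0.04323 A.
Step 6 — Convert to polar: |I| = 0.06532 A, ∠I = -41.4°.

I = 0.06532∠-41.4° A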